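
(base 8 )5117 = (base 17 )924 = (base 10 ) 2639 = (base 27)3gk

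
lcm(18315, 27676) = 1245420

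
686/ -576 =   -  2 + 233/288 = -1.19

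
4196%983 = 264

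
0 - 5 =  - 5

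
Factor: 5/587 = 5^1 *587^( - 1 )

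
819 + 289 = 1108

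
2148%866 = 416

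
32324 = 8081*4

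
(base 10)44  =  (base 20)24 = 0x2C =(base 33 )1b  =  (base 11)40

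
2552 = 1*2552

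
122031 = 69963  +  52068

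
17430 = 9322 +8108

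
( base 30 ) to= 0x37E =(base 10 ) 894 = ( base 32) ru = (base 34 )QA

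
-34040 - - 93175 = 59135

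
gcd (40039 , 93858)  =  1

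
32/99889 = 32/99889 = 0.00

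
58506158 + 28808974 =87315132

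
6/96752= 3/48376 = 0.00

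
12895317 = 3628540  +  9266777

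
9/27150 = 3/9050 = 0.00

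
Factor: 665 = 5^1*7^1 * 19^1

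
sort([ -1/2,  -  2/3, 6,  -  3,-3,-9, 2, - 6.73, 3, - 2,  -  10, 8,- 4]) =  [ - 10, - 9, - 6.73, - 4, - 3, - 3,  -  2,-2/3, - 1/2, 2,  3 , 6,  8]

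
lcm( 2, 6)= 6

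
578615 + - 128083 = 450532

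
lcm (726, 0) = 0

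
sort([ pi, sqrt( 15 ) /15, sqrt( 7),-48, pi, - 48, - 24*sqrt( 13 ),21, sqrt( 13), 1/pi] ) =[ - 24*sqrt( 13), - 48, - 48, sqrt( 15) /15,1/pi, sqrt (7), pi , pi, sqrt(13 ),21]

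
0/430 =0 = 0.00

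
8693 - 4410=4283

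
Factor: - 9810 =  - 2^1*3^2 * 5^1*109^1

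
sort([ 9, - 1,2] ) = [ - 1,2 , 9]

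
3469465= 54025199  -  50555734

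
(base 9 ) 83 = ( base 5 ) 300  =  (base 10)75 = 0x4b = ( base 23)36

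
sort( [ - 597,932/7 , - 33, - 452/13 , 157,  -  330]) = [ - 597, - 330,  -  452/13, - 33, 932/7, 157]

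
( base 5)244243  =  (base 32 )93b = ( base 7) 36116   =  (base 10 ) 9323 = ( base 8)22153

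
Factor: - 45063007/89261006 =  - 2^( - 1)*11^1*367^ ( - 1 )*1279^1* 3203^1*121609^( - 1 ) 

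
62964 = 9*6996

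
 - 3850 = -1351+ - 2499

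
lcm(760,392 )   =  37240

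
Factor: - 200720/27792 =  - 65/9 = - 3^( - 2)*5^1*13^1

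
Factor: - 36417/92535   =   - 61/155 = - 5^( - 1 )*31^ ( - 1) *61^1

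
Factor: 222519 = 3^1 * 11^2 * 613^1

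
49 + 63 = 112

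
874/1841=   874/1841 = 0.47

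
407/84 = 4+71/84= 4.85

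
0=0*6425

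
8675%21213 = 8675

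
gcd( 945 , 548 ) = 1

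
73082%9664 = 5434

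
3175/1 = 3175=3175.00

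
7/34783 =1/4969 = 0.00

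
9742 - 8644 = 1098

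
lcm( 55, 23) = 1265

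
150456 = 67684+82772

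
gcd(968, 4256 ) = 8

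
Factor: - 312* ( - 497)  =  155064  =  2^3 * 3^1*7^1 *13^1*71^1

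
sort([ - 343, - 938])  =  [ - 938,-343 ] 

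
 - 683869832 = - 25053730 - 658816102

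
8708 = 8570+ 138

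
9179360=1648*5570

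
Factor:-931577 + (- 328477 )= -2^1*3^2*70003^1= - 1260054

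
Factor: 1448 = 2^3*181^1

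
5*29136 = 145680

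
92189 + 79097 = 171286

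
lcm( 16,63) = 1008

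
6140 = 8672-2532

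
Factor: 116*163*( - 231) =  - 4367748 = - 2^2 *3^1*7^1 * 11^1*29^1  *  163^1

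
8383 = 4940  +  3443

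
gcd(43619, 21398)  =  823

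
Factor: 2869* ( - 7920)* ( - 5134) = 116657212320 = 2^5*3^2*5^1 * 11^1*17^1*19^1 * 151^2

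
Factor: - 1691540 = - 2^2 *5^1  *  83^1*1019^1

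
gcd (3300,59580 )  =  60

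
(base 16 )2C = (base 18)28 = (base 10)44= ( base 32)1c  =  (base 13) 35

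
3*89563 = 268689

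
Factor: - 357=-3^1*7^1* 17^1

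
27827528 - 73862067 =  - 46034539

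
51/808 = 51/808 = 0.06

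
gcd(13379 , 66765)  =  1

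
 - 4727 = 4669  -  9396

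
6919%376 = 151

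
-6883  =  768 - 7651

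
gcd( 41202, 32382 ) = 126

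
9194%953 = 617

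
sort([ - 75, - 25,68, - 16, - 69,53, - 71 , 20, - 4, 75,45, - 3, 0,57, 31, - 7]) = [ - 75,  -  71,-69,-25, - 16, - 7,  -  4, - 3, 0,20,31, 45,53,57,  68,75]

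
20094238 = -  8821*(-2278)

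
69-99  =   - 30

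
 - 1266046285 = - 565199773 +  - 700846512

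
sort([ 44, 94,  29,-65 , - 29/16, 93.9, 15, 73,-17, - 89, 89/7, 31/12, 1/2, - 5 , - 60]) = [ - 89, - 65,  -  60, - 17, - 5, - 29/16,1/2, 31/12,89/7, 15, 29, 44, 73, 93.9,94 ] 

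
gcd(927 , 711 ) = 9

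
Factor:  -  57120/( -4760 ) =12 = 2^2*3^1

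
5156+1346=6502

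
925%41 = 23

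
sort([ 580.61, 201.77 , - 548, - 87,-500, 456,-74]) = [ - 548, - 500,- 87, - 74,201.77, 456,  580.61 ] 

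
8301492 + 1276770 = 9578262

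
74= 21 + 53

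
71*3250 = 230750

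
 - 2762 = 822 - 3584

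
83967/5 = 83967/5 = 16793.40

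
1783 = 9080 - 7297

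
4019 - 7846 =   -  3827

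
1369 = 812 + 557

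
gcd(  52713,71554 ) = 1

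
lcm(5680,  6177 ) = 494160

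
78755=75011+3744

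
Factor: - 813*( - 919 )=747147=3^1 * 271^1*919^1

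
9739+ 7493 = 17232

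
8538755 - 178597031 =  - 170058276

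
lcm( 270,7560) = 7560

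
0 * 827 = 0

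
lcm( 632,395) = 3160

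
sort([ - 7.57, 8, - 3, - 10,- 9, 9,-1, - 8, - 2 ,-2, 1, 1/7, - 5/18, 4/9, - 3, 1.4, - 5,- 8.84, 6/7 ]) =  [ - 10, - 9, - 8.84, -8, - 7.57, - 5,-3, - 3, - 2, - 2, - 1,- 5/18, 1/7,  4/9,6/7 , 1, 1.4, 8, 9] 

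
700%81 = 52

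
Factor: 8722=2^1*7^2*  89^1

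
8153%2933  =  2287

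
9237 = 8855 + 382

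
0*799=0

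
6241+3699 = 9940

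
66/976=33/488= 0.07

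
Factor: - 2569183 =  - 41^1*223^1*281^1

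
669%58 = 31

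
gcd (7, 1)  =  1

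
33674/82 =16837/41 =410.66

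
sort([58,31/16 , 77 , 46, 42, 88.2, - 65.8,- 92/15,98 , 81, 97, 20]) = [-65.8,-92/15, 31/16, 20, 42, 46,  58, 77, 81, 88.2,  97 , 98 ]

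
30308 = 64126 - 33818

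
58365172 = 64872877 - 6507705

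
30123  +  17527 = 47650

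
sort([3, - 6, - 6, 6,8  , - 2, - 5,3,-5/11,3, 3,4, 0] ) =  [-6, - 6, - 5, - 2,-5/11,0, 3, 3, 3, 3,  4, 6, 8]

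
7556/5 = 7556/5 = 1511.20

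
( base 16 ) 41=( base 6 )145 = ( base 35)1U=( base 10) 65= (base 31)23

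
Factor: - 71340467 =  - 11^1*6485497^1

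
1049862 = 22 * 47721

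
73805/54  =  1366 + 41/54 = 1366.76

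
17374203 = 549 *31647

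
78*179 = 13962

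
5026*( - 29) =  - 145754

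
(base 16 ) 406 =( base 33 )v7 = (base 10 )1030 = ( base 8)2006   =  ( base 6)4434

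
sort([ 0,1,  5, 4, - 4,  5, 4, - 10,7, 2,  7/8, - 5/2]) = [ - 10, - 4, -5/2, 0,7/8,1, 2,4 , 4 , 5, 5,7] 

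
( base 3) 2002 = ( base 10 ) 56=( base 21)2E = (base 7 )110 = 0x38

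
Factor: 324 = 2^2 *3^4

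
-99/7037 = -99/7037 = -0.01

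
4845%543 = 501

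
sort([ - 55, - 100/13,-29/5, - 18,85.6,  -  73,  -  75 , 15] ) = [ - 75,-73, - 55,  -  18,  -  100/13, - 29/5,15,85.6] 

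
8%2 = 0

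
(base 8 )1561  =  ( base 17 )30E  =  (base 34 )pv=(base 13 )52A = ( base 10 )881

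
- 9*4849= - 43641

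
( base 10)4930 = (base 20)c6a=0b1001101000010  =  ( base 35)40U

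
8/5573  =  8/5573 = 0.00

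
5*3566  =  17830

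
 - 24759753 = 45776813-70536566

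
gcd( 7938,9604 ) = 98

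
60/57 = 1 + 1/19=1.05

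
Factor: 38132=2^2 * 9533^1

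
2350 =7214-4864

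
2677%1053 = 571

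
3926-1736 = 2190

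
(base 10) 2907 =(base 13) 1428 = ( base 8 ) 5533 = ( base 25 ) 4g7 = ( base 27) 3qi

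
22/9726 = 11/4863=0.00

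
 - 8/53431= -1 + 53423/53431 = -0.00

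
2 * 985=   1970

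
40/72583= 40/72583= 0.00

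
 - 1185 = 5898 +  -7083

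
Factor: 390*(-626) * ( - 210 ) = 2^3*3^2*5^2*7^1* 13^1*313^1 = 51269400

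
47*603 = 28341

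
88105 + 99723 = 187828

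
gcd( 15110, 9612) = 2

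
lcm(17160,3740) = 291720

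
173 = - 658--831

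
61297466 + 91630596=152928062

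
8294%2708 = 170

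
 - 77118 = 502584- 579702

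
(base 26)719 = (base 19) d3h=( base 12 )2913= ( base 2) 1001010011111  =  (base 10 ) 4767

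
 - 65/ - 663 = 5/51 = 0.10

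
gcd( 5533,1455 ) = 1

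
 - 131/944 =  - 1 + 813/944=- 0.14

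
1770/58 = 30 + 15/29= 30.52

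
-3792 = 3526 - 7318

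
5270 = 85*62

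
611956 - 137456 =474500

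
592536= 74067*8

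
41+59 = 100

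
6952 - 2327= 4625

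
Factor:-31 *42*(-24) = 31248 = 2^4*3^2*7^1*31^1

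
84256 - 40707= 43549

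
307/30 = 307/30 = 10.23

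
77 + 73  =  150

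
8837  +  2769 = 11606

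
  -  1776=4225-6001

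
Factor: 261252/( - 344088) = -41/54 = - 2^ ( - 1)*3^(-3)*41^1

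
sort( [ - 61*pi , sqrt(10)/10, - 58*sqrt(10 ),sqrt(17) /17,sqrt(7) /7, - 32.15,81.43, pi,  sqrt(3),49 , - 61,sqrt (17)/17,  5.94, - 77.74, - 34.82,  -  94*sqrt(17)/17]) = [ - 61*pi, - 58*sqrt(10),  -  77.74  ,-61, - 34.82, - 32.15 ,- 94  *  sqrt(17)/17,sqrt(17)/17,sqrt(17)/17, sqrt (10 )/10, sqrt(7)/7,sqrt(3),  pi, 5.94, 49 , 81.43]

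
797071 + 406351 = 1203422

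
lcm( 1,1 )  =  1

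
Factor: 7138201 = 7^1* 401^1 * 2543^1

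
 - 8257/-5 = 1651+2/5 = 1651.40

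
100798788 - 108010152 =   -  7211364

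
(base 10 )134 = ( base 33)42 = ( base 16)86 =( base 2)10000110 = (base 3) 11222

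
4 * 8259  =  33036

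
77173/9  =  77173/9 = 8574.78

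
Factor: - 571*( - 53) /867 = 3^(  -  1 )*17^(-2 )*53^1*571^1= 30263/867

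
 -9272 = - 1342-7930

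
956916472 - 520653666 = 436262806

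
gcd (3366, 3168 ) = 198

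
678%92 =34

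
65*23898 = 1553370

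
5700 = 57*100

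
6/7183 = 6/7183 = 0.00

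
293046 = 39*7514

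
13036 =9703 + 3333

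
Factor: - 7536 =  - 2^4 * 3^1*157^1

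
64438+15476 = 79914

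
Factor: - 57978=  - 2^1*3^2*3221^1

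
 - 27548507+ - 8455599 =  - 36004106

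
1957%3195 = 1957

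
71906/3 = 23968+ 2/3=23968.67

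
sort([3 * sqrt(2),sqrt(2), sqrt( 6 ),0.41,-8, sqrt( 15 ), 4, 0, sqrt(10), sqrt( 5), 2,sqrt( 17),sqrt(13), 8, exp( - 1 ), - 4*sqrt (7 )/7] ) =[ - 8, - 4 * sqrt( 7)/7 , 0,  exp( - 1 ),0.41,sqrt(2),2, sqrt( 5),  sqrt( 6),  sqrt ( 10), sqrt ( 13 ),sqrt ( 15), 4,sqrt( 17),3 * sqrt (2 ), 8] 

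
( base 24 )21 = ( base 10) 49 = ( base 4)301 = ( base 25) 1o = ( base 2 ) 110001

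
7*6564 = 45948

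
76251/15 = 25417/5 = 5083.40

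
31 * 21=651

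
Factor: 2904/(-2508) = -2^1*11^1*19^( - 1) = - 22/19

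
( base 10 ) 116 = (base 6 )312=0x74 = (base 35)3B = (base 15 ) 7b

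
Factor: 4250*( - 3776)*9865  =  -2^7*5^4*17^1*59^1 * 1973^1 =- 158313520000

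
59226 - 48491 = 10735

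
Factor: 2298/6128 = 2^(-3) * 3^1 = 3/8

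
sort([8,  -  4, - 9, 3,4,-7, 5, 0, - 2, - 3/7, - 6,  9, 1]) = [- 9 , - 7, -6, - 4 ,  -  2, - 3/7 , 0,1, 3,  4, 5,  8, 9]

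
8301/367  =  22+227/367  =  22.62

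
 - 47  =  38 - 85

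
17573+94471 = 112044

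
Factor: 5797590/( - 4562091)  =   - 2^1*3^(- 1)*5^1*149^1*1297^1*506899^( - 1) = - 1932530/1520697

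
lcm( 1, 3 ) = 3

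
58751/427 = 137 + 36/61 = 137.59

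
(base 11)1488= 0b11101110111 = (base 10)1911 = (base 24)37F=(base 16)777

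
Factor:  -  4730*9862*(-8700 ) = 2^4* 3^1*5^3*11^1*  29^1*43^1* 4931^1=405831162000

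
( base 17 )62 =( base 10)104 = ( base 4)1220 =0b1101000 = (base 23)4C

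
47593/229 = 207 + 190/229= 207.83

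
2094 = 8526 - 6432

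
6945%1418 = 1273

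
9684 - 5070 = 4614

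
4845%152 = 133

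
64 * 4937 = 315968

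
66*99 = 6534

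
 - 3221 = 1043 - 4264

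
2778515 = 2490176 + 288339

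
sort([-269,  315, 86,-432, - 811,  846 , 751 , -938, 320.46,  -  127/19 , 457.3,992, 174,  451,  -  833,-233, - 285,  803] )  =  [-938, - 833,-811, -432, - 285,  -  269 , - 233,-127/19,86, 174, 315 , 320.46,451,457.3,751, 803,846 , 992] 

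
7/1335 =7/1335 = 0.01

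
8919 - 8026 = 893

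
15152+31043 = 46195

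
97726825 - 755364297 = -657637472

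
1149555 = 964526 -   -  185029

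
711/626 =711/626 = 1.14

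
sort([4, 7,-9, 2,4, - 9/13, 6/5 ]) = [-9, - 9/13, 6/5, 2,4,4,7]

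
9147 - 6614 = 2533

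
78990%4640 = 110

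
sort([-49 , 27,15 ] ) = [-49, 15, 27]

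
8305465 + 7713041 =16018506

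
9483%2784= 1131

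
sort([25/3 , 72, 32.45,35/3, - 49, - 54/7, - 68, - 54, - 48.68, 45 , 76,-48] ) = [ - 68, - 54, - 49, - 48.68 , - 48  , - 54/7,25/3,35/3,  32.45,45 , 72, 76 ] 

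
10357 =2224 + 8133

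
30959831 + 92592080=123551911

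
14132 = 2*7066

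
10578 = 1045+9533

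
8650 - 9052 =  - 402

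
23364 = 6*3894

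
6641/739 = 8 + 729/739 = 8.99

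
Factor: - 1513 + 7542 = 6029=6029^1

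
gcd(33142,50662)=146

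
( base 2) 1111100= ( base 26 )4k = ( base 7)235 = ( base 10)124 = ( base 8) 174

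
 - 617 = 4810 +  - 5427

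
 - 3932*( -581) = 2284492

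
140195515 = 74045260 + 66150255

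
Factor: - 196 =- 2^2*7^2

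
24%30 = 24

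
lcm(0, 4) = 0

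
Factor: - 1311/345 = - 5^( - 1 )*19^1 =- 19/5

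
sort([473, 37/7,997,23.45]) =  [37/7,  23.45,473,997]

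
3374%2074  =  1300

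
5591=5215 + 376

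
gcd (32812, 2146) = 2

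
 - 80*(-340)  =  27200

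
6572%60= 32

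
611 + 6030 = 6641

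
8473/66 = 8473/66 = 128.38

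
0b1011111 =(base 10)95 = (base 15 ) 65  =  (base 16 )5F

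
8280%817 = 110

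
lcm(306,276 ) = 14076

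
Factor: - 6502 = -2^1*3251^1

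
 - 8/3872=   -  1 + 483/484 = - 0.00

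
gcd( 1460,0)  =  1460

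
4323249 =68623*63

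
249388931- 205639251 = 43749680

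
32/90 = 16/45 = 0.36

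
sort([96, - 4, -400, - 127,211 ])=[ - 400,- 127, - 4,96,  211]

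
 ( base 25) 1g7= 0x408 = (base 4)100020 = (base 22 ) 22K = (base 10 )1032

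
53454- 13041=40413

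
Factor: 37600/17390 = 2^4 * 5^1 * 37^( - 1 ) = 80/37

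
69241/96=721 + 25/96 = 721.26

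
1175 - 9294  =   - 8119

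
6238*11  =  68618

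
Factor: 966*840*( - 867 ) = -703518480 = - 2^4*3^3 * 5^1*7^2*17^2 * 23^1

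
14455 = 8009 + 6446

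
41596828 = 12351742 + 29245086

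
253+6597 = 6850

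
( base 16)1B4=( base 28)FG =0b110110100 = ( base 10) 436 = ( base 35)CG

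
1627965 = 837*1945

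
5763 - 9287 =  - 3524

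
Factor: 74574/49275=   2762/1825 = 2^1*5^ (- 2)*73^ (-1)*1381^1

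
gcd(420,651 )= 21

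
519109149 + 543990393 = 1063099542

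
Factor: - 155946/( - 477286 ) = 3^1*7^1* 47^1*79^1*167^( - 1 )*1429^ (-1) = 77973/238643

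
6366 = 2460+3906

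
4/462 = 2/231 = 0.01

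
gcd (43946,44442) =2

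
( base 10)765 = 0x2fd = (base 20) 1I5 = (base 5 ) 11030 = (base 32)NT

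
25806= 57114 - 31308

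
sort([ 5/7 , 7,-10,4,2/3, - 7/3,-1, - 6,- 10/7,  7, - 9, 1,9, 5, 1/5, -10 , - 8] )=[-10, - 10, - 9,-8, - 6, - 7/3,-10/7, - 1,1/5,  2/3, 5/7,  1,  4,5 , 7, 7, 9 ] 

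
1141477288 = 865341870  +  276135418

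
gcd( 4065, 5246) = 1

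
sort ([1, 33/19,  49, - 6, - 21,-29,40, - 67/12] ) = [ - 29, - 21, - 6, - 67/12,1,33/19, 40,49]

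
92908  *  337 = 31309996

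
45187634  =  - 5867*( - 7702 )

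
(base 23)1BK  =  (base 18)28a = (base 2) 1100100010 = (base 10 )802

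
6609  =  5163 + 1446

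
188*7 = 1316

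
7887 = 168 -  - 7719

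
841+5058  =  5899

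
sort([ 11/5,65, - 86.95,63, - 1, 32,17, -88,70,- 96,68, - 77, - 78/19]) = [ - 96, - 88, - 86.95, - 77, - 78/19, - 1, 11/5, 17,32 , 63,65, 68 , 70]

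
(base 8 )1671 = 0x3b9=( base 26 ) 1ah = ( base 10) 953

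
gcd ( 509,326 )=1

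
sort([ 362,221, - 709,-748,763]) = [ - 748, - 709,221,362,  763 ] 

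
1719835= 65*26459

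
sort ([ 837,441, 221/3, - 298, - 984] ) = [  -  984,-298,221/3,441, 837]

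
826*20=16520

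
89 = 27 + 62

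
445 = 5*89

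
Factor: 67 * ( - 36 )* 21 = - 50652 = - 2^2*3^3*7^1* 67^1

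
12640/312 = 1580/39= 40.51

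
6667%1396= 1083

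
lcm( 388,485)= 1940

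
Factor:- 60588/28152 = -2^( - 1)*3^2*11^1*23^( - 1)= - 99/46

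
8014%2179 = 1477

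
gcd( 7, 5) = 1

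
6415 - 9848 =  - 3433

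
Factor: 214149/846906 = 2^( - 1 )*13^1*17^1 *19^ (-1 )*23^ ( - 1 ) = 221/874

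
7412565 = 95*78027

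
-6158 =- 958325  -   - 952167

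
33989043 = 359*94677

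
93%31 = 0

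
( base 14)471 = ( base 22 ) 1i3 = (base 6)4031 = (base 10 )883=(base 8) 1563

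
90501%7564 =7297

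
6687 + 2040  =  8727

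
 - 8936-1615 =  - 10551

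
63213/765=21071/255 = 82.63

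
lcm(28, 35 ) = 140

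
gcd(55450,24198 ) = 2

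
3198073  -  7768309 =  - 4570236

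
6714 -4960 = 1754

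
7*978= 6846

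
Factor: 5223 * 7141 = 37297443 = 3^1 * 37^1*193^1*1741^1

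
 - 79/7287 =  - 79/7287= - 0.01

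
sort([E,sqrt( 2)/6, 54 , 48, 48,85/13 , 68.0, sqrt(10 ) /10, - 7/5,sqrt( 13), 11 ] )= [ - 7/5, sqrt(2)/6, sqrt( 10 )/10, E , sqrt(13),85/13 , 11,48,48 , 54 , 68.0]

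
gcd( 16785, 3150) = 45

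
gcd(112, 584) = 8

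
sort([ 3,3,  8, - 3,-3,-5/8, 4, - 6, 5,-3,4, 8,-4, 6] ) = [ - 6,  -  4, - 3,-3,  -  3, - 5/8,3, 3, 4, 4,5, 6, 8,8] 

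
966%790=176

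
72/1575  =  8/175 = 0.05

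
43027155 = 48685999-5658844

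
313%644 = 313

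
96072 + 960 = 97032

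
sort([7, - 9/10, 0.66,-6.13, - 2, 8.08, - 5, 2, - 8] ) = [ - 8,-6.13, - 5, - 2, - 9/10 , 0.66,2 , 7, 8.08 ]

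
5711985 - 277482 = 5434503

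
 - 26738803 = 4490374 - 31229177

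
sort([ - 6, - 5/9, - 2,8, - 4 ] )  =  [ -6, - 4 , - 2,-5/9,8 ] 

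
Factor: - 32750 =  - 2^1*5^3*131^1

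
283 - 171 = 112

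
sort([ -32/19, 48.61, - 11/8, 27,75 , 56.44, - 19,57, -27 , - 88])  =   [ - 88, - 27, - 19, - 32/19,-11/8 , 27, 48.61, 56.44,57, 75] 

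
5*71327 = 356635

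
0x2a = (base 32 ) 1A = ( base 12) 36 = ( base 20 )22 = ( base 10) 42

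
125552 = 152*826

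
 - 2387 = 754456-756843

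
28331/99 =28331/99 = 286.17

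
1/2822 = 1/2822 = 0.00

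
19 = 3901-3882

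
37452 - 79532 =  - 42080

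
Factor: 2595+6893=2^4 * 593^1 = 9488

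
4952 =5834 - 882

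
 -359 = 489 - 848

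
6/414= 1/69 =0.01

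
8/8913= 8/8913 = 0.00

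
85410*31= 2647710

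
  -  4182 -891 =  - 5073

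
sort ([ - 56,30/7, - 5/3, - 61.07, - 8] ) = [- 61.07, - 56, - 8, - 5/3,30/7 ] 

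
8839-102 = 8737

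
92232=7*13176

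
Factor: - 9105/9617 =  - 3^1*5^1*59^ (- 1)*163^( - 1 )*607^1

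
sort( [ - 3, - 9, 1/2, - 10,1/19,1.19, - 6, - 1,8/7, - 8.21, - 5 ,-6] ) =[ - 10, - 9, - 8.21, - 6,  -  6, -5, - 3, - 1,1/19,1/2,8/7, 1.19]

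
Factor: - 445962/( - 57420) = 233/30= 2^(-1)*3^( -1)*5^( - 1)*233^1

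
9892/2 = 4946 = 4946.00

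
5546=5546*1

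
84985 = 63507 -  - 21478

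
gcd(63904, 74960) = 16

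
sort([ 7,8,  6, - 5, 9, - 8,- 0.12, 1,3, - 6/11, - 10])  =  [ - 10, - 8, - 5 , - 6/11, - 0.12,  1, 3,6, 7, 8,9]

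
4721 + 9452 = 14173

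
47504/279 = 47504/279=170.27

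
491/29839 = 491/29839=0.02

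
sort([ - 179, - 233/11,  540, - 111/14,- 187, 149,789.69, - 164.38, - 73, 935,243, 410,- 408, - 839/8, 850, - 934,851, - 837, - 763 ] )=[ - 934 , - 837,-763, - 408 , - 187, - 179, - 164.38,-839/8, - 73, - 233/11, - 111/14, 149, 243,  410, 540, 789.69, 850, 851, 935 ] 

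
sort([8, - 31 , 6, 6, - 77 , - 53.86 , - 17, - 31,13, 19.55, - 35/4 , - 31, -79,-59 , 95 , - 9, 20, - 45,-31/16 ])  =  [ - 79, - 77,-59, - 53.86, - 45, - 31, - 31,-31, - 17,-9, - 35/4, - 31/16,6,6, 8,13,19.55,20, 95]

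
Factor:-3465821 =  - 73^1* 197^1*241^1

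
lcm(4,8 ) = 8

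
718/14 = 359/7 = 51.29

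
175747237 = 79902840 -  - 95844397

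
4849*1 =4849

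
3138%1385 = 368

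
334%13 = 9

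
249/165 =83/55  =  1.51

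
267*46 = 12282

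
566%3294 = 566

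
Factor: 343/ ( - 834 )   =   - 2^ (  -  1)*3^( - 1 )*7^3*139^(-1)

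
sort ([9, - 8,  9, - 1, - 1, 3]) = [ - 8, - 1, - 1, 3, 9,  9]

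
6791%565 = 11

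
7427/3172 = 2 + 1083/3172 = 2.34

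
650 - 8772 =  - 8122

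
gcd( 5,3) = 1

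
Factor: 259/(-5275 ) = -5^(  -  2)*7^1*37^1*211^(- 1 )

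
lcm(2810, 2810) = 2810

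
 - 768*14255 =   -  10947840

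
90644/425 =5332/25  =  213.28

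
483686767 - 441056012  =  42630755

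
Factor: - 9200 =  - 2^4 * 5^2*23^1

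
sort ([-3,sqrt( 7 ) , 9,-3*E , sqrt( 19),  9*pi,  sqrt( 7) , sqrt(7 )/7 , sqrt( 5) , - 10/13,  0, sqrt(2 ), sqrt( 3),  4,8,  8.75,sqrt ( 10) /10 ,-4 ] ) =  [-3 * E ,-4,  -  3, - 10/13,0, sqrt ( 10 )/10, sqrt(7)/7, sqrt( 2), sqrt(3),sqrt(5 ), sqrt (7), sqrt ( 7), 4,sqrt(19),  8,8.75,9 , 9*pi]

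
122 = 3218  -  3096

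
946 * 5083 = 4808518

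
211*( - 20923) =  - 4414753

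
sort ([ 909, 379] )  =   [379, 909 ]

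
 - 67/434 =-1+ 367/434=- 0.15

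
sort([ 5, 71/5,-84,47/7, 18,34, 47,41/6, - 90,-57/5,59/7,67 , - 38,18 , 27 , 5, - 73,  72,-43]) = [- 90,  -  84 , - 73, -43, - 38, - 57/5 , 5, 5, 47/7 , 41/6,59/7 , 71/5,  18,18, 27 , 34, 47,  67,72 ] 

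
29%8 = 5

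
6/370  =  3/185 = 0.02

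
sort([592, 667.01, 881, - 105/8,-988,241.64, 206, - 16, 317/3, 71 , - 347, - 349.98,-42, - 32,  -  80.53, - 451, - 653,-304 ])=[  -  988, - 653, - 451,- 349.98,- 347,  -  304, - 80.53, - 42, - 32  , - 16, - 105/8, 71,  317/3,206, 241.64,  592,  667.01, 881 ] 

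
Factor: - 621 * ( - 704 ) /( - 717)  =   - 2^6*3^2*11^1*  23^1*239^( - 1 )  =  - 145728/239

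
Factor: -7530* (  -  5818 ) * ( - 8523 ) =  - 2^2*3^3*5^1*251^1*947^1*2909^1  =  - 373388709420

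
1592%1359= 233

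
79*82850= 6545150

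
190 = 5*38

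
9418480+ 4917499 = 14335979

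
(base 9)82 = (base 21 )3b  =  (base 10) 74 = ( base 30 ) 2E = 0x4A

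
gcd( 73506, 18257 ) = 1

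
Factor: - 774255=-3^1*5^1* 71^1*727^1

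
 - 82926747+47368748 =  - 35557999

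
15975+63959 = 79934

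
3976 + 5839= 9815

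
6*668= 4008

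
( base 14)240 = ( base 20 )128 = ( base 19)14B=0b111000000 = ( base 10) 448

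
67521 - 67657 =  - 136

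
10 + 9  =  19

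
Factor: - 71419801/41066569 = -23^( - 1 ) * 1785503^( - 1)*71419801^1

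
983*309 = 303747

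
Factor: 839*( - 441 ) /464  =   - 2^(-4 )*3^2*7^2*29^(-1 )*839^1 = - 369999/464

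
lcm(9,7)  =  63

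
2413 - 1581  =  832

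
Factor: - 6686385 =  - 3^1 * 5^1*19^1*29^1 * 809^1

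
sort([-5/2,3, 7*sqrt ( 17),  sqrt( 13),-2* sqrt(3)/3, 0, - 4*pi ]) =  [ - 4 * pi, - 5/2,- 2*sqrt( 3)/3,0, 3 , sqrt( 13), 7 * sqrt (17)]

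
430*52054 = 22383220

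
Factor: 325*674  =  219050 = 2^1 *5^2*13^1*337^1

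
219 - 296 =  - 77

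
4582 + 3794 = 8376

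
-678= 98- 776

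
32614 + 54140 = 86754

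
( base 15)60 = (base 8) 132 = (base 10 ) 90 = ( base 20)4A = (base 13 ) 6C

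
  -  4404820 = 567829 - 4972649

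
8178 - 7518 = 660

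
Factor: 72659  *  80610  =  2^1*3^1*5^1*113^1*643^1*2687^1 = 5857041990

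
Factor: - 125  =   - 5^3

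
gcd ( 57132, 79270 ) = 2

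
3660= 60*61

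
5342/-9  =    -  594+4/9 = - 593.56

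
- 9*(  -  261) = 2349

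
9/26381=9/26381 = 0.00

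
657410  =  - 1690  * ( - 389 )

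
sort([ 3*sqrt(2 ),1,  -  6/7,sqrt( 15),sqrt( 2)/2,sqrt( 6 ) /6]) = [ - 6/7,sqrt( 6)/6,  sqrt( 2 ) /2,  1,sqrt(15), 3  *  sqrt (2 ) ]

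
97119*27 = 2622213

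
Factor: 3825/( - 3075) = - 3^1 *17^1 * 41^( - 1 ) = - 51/41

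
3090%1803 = 1287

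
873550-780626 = 92924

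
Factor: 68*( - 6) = -2^3*3^1*17^1= - 408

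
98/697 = 98/697 = 0.14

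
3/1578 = 1/526  =  0.00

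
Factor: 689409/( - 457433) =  - 3^2*7^1*31^1*353^1*457433^( - 1)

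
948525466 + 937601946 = 1886127412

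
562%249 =64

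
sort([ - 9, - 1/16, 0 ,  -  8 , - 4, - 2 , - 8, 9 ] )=[-9, - 8, - 8, - 4, - 2, - 1/16, 0, 9 ] 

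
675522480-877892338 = - 202369858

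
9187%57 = 10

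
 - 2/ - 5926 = 1/2963= 0.00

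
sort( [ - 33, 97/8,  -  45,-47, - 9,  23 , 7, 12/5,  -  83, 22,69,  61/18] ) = [-83 , - 47, - 45, - 33, - 9, 12/5, 61/18,7,  97/8,  22,23, 69] 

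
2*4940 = 9880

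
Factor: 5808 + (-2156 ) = 3652=2^2*11^1*83^1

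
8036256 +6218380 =14254636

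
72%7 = 2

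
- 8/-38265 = 8/38265 = 0.00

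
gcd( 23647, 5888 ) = 1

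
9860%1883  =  445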